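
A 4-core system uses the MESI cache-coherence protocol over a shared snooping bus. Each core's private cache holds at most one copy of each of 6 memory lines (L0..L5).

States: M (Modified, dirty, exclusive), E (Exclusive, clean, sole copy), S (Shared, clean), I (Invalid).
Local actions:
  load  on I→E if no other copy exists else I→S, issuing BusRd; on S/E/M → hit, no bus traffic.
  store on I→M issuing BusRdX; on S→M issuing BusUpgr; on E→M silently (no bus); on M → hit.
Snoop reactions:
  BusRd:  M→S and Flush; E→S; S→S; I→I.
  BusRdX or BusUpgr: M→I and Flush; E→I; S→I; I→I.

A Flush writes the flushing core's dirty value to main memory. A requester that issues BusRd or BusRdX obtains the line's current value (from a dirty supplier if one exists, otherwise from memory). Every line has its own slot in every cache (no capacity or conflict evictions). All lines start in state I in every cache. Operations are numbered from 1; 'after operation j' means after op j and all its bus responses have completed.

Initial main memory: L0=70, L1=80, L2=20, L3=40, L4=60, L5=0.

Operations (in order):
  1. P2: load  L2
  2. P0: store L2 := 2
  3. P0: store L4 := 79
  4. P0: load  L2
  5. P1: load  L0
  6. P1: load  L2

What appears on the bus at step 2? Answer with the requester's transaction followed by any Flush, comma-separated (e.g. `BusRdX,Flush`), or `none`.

[1] P2: load  L2 | P0:I, P1:I, P2:E(20), P3:I | bus: BusRd
[2] P0: store L2 := 2 | P0:M(2), P1:I, P2:I, P3:I | bus: BusRdX
[3] P0: store L4 := 79 | P0:M(79), P1:I, P2:I, P3:I | bus: BusRdX
[4] P0: load  L2 | P0:M(2), P1:I, P2:I, P3:I | bus: none
[5] P1: load  L0 | P0:I, P1:E(70), P2:I, P3:I | bus: BusRd
[6] P1: load  L2 | P0:S(2), P1:S(2), P2:I, P3:I | bus: BusRd,Flush

bus = BusRdX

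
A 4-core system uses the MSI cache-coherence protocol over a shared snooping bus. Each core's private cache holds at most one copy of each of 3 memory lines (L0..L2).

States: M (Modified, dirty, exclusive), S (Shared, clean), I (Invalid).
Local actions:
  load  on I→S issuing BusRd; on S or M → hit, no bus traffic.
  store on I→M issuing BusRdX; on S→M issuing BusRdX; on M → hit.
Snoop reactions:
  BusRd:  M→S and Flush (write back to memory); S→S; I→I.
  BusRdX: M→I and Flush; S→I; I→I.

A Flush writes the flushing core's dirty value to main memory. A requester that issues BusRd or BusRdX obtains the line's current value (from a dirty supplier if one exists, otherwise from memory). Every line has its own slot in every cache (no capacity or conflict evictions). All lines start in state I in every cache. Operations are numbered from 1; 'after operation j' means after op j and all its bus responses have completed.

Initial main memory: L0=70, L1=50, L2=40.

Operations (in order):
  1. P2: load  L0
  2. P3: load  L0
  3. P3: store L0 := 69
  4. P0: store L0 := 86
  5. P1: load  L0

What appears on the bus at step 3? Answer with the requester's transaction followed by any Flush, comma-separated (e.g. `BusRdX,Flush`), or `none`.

[1] P2: load  L0 | P0:I, P1:I, P2:S(70), P3:I | bus: BusRd
[2] P3: load  L0 | P0:I, P1:I, P2:S(70), P3:S(70) | bus: BusRd
[3] P3: store L0 := 69 | P0:I, P1:I, P2:I, P3:M(69) | bus: BusRdX
[4] P0: store L0 := 86 | P0:M(86), P1:I, P2:I, P3:I | bus: BusRdX,Flush
[5] P1: load  L0 | P0:S(86), P1:S(86), P2:I, P3:I | bus: BusRd,Flush

bus = BusRdX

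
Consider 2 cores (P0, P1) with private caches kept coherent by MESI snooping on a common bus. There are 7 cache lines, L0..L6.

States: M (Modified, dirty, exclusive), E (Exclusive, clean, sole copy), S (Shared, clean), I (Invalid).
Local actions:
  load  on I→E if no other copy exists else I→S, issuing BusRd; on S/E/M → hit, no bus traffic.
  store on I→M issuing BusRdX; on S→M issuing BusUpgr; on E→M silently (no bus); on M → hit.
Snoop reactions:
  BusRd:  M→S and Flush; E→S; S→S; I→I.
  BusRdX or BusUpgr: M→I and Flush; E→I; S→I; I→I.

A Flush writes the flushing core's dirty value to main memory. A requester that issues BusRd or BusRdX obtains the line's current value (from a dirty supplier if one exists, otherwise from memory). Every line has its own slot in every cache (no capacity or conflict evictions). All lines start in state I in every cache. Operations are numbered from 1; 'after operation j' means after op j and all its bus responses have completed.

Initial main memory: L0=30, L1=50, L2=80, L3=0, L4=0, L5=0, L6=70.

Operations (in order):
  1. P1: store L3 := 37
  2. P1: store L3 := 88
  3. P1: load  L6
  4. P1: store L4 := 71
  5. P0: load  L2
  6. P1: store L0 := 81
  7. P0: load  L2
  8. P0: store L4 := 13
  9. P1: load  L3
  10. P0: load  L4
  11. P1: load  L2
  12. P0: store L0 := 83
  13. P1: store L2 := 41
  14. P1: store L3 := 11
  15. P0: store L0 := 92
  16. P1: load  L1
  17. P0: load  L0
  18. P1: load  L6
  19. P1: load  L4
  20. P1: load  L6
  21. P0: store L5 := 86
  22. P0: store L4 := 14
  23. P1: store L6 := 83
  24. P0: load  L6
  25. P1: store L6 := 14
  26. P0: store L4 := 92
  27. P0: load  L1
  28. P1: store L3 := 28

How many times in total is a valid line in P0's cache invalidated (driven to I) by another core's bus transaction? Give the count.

  op1 P1: store L3 := 37 → I/M on L3; bus BusRdX; mem=0
  op2 P1: store L3 := 88 → I/M on L3; bus (none); mem=0
  op3 P1: load  L6 → I/E on L6; bus BusRd; mem=70
  op4 P1: store L4 := 71 → I/M on L4; bus BusRdX; mem=0
  op5 P0: load  L2 → E/I on L2; bus BusRd; mem=80
  op6 P1: store L0 := 81 → I/M on L0; bus BusRdX; mem=30
  op7 P0: load  L2 → E/I on L2; bus (none); mem=80
  op8 P0: store L4 := 13 → M/I on L4; bus BusRdX Flush; mem=71
  op9 P1: load  L3 → I/M on L3; bus (none); mem=0
  op10 P0: load  L4 → M/I on L4; bus (none); mem=71
  op11 P1: load  L2 → S/S on L2; bus BusRd; mem=80
  op12 P0: store L0 := 83 → M/I on L0; bus BusRdX Flush; mem=81
  op13 P1: store L2 := 41 → I/M on L2; bus BusUpgr; mem=80
  op14 P1: store L3 := 11 → I/M on L3; bus (none); mem=0
  op15 P0: store L0 := 92 → M/I on L0; bus (none); mem=81
  op16 P1: load  L1 → I/E on L1; bus BusRd; mem=50
  op17 P0: load  L0 → M/I on L0; bus (none); mem=81
  op18 P1: load  L6 → I/E on L6; bus (none); mem=70
  op19 P1: load  L4 → S/S on L4; bus BusRd Flush; mem=13
  op20 P1: load  L6 → I/E on L6; bus (none); mem=70
  op21 P0: store L5 := 86 → M/I on L5; bus BusRdX; mem=0
  op22 P0: store L4 := 14 → M/I on L4; bus BusUpgr; mem=13
  op23 P1: store L6 := 83 → I/M on L6; bus (none); mem=70
  op24 P0: load  L6 → S/S on L6; bus BusRd Flush; mem=83
  op25 P1: store L6 := 14 → I/M on L6; bus BusUpgr; mem=83
  op26 P0: store L4 := 92 → M/I on L4; bus (none); mem=13
  op27 P0: load  L1 → S/S on L1; bus BusRd; mem=50
  op28 P1: store L3 := 28 → I/M on L3; bus (none); mem=0

invalidations = 2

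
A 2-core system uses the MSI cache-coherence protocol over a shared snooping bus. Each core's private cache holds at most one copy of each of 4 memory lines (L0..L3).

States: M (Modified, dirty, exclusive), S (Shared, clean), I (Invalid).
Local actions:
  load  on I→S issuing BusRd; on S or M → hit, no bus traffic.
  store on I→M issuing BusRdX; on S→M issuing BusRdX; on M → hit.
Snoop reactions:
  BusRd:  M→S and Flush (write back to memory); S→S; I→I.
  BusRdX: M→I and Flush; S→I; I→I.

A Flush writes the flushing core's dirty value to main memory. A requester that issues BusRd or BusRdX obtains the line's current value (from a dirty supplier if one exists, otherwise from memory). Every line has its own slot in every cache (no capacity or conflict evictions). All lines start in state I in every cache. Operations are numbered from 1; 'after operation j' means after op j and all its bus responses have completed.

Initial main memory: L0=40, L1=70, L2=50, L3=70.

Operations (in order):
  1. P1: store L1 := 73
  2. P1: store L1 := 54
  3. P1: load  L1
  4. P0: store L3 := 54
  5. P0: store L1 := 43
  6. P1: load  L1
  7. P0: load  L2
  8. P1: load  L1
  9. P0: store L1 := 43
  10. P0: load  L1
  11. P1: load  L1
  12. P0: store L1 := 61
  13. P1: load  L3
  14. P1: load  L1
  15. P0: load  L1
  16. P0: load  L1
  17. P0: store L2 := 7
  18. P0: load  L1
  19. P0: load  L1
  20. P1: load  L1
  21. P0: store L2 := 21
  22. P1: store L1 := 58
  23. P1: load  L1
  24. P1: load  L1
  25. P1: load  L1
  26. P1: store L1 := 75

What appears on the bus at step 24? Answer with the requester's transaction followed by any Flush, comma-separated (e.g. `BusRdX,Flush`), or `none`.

1. P1: store L1 := 73  bus=[BusRdX]  L1: P0=I P1=M  mem[L1]=70
2. P1: store L1 := 54  bus=[-]  L1: P0=I P1=M  mem[L1]=70
3. P1: load  L1  bus=[-]  L1: P0=I P1=M  mem[L1]=70
4. P0: store L3 := 54  bus=[BusRdX]  L3: P0=M P1=I  mem[L3]=70
5. P0: store L1 := 43  bus=[BusRdX,Flush]  L1: P0=M P1=I  mem[L1]=54
6. P1: load  L1  bus=[BusRd,Flush]  L1: P0=S P1=S  mem[L1]=43
7. P0: load  L2  bus=[BusRd]  L2: P0=S P1=I  mem[L2]=50
8. P1: load  L1  bus=[-]  L1: P0=S P1=S  mem[L1]=43
9. P0: store L1 := 43  bus=[BusRdX]  L1: P0=M P1=I  mem[L1]=43
10. P0: load  L1  bus=[-]  L1: P0=M P1=I  mem[L1]=43
11. P1: load  L1  bus=[BusRd,Flush]  L1: P0=S P1=S  mem[L1]=43
12. P0: store L1 := 61  bus=[BusRdX]  L1: P0=M P1=I  mem[L1]=43
13. P1: load  L3  bus=[BusRd,Flush]  L3: P0=S P1=S  mem[L3]=54
14. P1: load  L1  bus=[BusRd,Flush]  L1: P0=S P1=S  mem[L1]=61
15. P0: load  L1  bus=[-]  L1: P0=S P1=S  mem[L1]=61
16. P0: load  L1  bus=[-]  L1: P0=S P1=S  mem[L1]=61
17. P0: store L2 := 7  bus=[BusRdX]  L2: P0=M P1=I  mem[L2]=50
18. P0: load  L1  bus=[-]  L1: P0=S P1=S  mem[L1]=61
19. P0: load  L1  bus=[-]  L1: P0=S P1=S  mem[L1]=61
20. P1: load  L1  bus=[-]  L1: P0=S P1=S  mem[L1]=61
21. P0: store L2 := 21  bus=[-]  L2: P0=M P1=I  mem[L2]=50
22. P1: store L1 := 58  bus=[BusRdX]  L1: P0=I P1=M  mem[L1]=61
23. P1: load  L1  bus=[-]  L1: P0=I P1=M  mem[L1]=61
24. P1: load  L1  bus=[-]  L1: P0=I P1=M  mem[L1]=61
25. P1: load  L1  bus=[-]  L1: P0=I P1=M  mem[L1]=61
26. P1: store L1 := 75  bus=[-]  L1: P0=I P1=M  mem[L1]=61

bus = none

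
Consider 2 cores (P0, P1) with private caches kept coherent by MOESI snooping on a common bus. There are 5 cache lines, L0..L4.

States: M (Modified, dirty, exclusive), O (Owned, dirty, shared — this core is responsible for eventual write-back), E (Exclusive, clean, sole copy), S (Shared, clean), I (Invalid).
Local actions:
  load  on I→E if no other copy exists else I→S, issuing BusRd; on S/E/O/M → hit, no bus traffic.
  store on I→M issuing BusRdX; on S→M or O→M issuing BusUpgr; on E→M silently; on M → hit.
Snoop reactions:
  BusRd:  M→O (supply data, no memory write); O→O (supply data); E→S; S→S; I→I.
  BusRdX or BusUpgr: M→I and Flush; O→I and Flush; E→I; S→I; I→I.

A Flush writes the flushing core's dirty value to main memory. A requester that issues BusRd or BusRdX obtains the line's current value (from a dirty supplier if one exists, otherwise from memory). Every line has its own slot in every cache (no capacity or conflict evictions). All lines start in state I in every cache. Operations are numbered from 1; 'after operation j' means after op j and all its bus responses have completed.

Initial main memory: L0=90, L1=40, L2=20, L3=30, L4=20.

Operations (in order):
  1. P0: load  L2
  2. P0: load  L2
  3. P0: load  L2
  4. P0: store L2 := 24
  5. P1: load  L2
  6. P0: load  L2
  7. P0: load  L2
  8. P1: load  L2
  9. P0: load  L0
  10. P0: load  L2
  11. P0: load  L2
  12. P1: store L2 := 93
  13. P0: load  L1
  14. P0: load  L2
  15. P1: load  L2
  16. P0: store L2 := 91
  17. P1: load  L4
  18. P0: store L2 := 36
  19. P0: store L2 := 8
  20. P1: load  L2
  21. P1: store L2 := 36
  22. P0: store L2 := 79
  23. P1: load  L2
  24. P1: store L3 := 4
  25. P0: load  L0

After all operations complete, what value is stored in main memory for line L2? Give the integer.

memory[L2] = 36

[1] P0: load  L2 | P0:E(20), P1:I | bus: BusRd
[2] P0: load  L2 | P0:E(20), P1:I | bus: none
[3] P0: load  L2 | P0:E(20), P1:I | bus: none
[4] P0: store L2 := 24 | P0:M(24), P1:I | bus: none
[5] P1: load  L2 | P0:O(24), P1:S(24) | bus: BusRd
[6] P0: load  L2 | P0:O(24), P1:S(24) | bus: none
[7] P0: load  L2 | P0:O(24), P1:S(24) | bus: none
[8] P1: load  L2 | P0:O(24), P1:S(24) | bus: none
[9] P0: load  L0 | P0:E(90), P1:I | bus: BusRd
[10] P0: load  L2 | P0:O(24), P1:S(24) | bus: none
[11] P0: load  L2 | P0:O(24), P1:S(24) | bus: none
[12] P1: store L2 := 93 | P0:I, P1:M(93) | bus: BusUpgr,Flush
[13] P0: load  L1 | P0:E(40), P1:I | bus: BusRd
[14] P0: load  L2 | P0:S(93), P1:O(93) | bus: BusRd
[15] P1: load  L2 | P0:S(93), P1:O(93) | bus: none
[16] P0: store L2 := 91 | P0:M(91), P1:I | bus: BusUpgr,Flush
[17] P1: load  L4 | P0:I, P1:E(20) | bus: BusRd
[18] P0: store L2 := 36 | P0:M(36), P1:I | bus: none
[19] P0: store L2 := 8 | P0:M(8), P1:I | bus: none
[20] P1: load  L2 | P0:O(8), P1:S(8) | bus: BusRd
[21] P1: store L2 := 36 | P0:I, P1:M(36) | bus: BusUpgr,Flush
[22] P0: store L2 := 79 | P0:M(79), P1:I | bus: BusRdX,Flush
[23] P1: load  L2 | P0:O(79), P1:S(79) | bus: BusRd
[24] P1: store L3 := 4 | P0:I, P1:M(4) | bus: BusRdX
[25] P0: load  L0 | P0:E(90), P1:I | bus: none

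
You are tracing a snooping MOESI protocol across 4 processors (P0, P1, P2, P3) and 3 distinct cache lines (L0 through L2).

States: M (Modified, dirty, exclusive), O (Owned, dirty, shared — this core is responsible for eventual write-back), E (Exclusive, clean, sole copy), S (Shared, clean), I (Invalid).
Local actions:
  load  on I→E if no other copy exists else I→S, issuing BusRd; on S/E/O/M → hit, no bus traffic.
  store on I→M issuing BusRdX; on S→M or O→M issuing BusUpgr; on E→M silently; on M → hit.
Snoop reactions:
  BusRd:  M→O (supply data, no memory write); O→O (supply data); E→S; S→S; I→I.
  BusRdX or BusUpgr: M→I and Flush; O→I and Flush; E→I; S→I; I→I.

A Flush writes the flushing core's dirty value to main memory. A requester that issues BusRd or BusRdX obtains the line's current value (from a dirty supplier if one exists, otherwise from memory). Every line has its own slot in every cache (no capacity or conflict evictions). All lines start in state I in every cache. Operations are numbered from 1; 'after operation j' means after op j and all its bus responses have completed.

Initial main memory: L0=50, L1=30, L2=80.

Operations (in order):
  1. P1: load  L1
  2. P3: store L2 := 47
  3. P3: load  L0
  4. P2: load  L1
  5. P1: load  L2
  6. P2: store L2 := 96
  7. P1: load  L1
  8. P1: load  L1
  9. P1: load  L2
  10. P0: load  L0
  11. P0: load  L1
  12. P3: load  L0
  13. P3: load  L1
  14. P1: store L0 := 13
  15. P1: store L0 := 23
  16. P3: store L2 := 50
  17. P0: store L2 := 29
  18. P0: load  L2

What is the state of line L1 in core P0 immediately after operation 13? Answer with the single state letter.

  op1 P1: load  L1 → I/E/I/I on L1; bus BusRd; mem=30
  op2 P3: store L2 := 47 → I/I/I/M on L2; bus BusRdX; mem=80
  op3 P3: load  L0 → I/I/I/E on L0; bus BusRd; mem=50
  op4 P2: load  L1 → I/S/S/I on L1; bus BusRd; mem=30
  op5 P1: load  L2 → I/S/I/O on L2; bus BusRd; mem=80
  op6 P2: store L2 := 96 → I/I/M/I on L2; bus BusRdX Flush; mem=47
  op7 P1: load  L1 → I/S/S/I on L1; bus (none); mem=30
  op8 P1: load  L1 → I/S/S/I on L1; bus (none); mem=30
  op9 P1: load  L2 → I/S/O/I on L2; bus BusRd; mem=47
  op10 P0: load  L0 → S/I/I/S on L0; bus BusRd; mem=50
  op11 P0: load  L1 → S/S/S/I on L1; bus BusRd; mem=30
  op12 P3: load  L0 → S/I/I/S on L0; bus (none); mem=50
  op13 P3: load  L1 → S/S/S/S on L1; bus BusRd; mem=30
  op14 P1: store L0 := 13 → I/M/I/I on L0; bus BusRdX; mem=50
  op15 P1: store L0 := 23 → I/M/I/I on L0; bus (none); mem=50
  op16 P3: store L2 := 50 → I/I/I/M on L2; bus BusRdX Flush; mem=96
  op17 P0: store L2 := 29 → M/I/I/I on L2; bus BusRdX Flush; mem=50
  op18 P0: load  L2 → M/I/I/I on L2; bus (none); mem=50

state = S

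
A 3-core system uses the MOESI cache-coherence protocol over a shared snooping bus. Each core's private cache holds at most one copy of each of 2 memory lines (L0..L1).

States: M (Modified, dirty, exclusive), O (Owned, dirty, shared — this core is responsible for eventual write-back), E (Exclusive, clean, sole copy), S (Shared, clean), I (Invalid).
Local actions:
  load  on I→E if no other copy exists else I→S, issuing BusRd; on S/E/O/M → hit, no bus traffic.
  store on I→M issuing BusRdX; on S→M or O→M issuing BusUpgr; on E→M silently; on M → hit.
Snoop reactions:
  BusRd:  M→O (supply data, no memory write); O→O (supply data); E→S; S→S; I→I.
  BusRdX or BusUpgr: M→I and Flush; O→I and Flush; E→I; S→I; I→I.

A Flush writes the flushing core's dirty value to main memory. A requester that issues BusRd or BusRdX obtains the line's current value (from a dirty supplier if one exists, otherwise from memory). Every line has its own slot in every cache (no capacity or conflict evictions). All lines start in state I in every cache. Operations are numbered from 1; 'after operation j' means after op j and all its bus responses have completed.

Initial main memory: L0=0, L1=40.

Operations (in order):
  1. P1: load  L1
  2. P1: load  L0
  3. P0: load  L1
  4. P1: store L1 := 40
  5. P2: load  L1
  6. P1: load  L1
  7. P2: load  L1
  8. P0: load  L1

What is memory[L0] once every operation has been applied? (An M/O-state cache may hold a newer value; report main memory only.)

step 1: P1: load  L1  ⟶  IEI  (L1)  txn=BusRd  M[L1]=40
step 2: P1: load  L0  ⟶  IEI  (L0)  txn=BusRd  M[L0]=0
step 3: P0: load  L1  ⟶  SSI  (L1)  txn=BusRd  M[L1]=40
step 4: P1: store L1 := 40  ⟶  IMI  (L1)  txn=BusUpgr  M[L1]=40
step 5: P2: load  L1  ⟶  IOS  (L1)  txn=BusRd  M[L1]=40
step 6: P1: load  L1  ⟶  IOS  (L1)  txn=∅  M[L1]=40
step 7: P2: load  L1  ⟶  IOS  (L1)  txn=∅  M[L1]=40
step 8: P0: load  L1  ⟶  SOS  (L1)  txn=BusRd  M[L1]=40

memory[L0] = 0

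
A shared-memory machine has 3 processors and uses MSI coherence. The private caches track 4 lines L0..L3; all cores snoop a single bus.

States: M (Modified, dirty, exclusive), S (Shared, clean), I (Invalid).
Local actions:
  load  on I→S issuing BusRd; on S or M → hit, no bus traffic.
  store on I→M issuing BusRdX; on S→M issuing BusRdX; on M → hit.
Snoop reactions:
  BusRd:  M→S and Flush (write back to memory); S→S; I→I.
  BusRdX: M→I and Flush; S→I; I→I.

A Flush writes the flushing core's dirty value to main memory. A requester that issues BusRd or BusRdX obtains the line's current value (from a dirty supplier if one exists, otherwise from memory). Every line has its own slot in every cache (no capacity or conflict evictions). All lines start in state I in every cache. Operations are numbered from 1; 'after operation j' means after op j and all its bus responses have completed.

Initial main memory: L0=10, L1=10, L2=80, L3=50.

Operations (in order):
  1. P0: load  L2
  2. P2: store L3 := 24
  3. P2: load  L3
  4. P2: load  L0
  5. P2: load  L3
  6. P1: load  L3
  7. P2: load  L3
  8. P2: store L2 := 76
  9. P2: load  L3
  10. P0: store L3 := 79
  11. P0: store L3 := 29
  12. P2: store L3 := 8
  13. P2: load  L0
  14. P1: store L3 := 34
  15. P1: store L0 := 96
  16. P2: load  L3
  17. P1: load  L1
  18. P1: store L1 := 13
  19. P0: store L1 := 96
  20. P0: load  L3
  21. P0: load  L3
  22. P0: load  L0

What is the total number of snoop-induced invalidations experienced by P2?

  op1 P0: load  L2 → S/I/I on L2; bus BusRd; mem=80
  op2 P2: store L3 := 24 → I/I/M on L3; bus BusRdX; mem=50
  op3 P2: load  L3 → I/I/M on L3; bus (none); mem=50
  op4 P2: load  L0 → I/I/S on L0; bus BusRd; mem=10
  op5 P2: load  L3 → I/I/M on L3; bus (none); mem=50
  op6 P1: load  L3 → I/S/S on L3; bus BusRd Flush; mem=24
  op7 P2: load  L3 → I/S/S on L3; bus (none); mem=24
  op8 P2: store L2 := 76 → I/I/M on L2; bus BusRdX; mem=80
  op9 P2: load  L3 → I/S/S on L3; bus (none); mem=24
  op10 P0: store L3 := 79 → M/I/I on L3; bus BusRdX; mem=24
  op11 P0: store L3 := 29 → M/I/I on L3; bus (none); mem=24
  op12 P2: store L3 := 8 → I/I/M on L3; bus BusRdX Flush; mem=29
  op13 P2: load  L0 → I/I/S on L0; bus (none); mem=10
  op14 P1: store L3 := 34 → I/M/I on L3; bus BusRdX Flush; mem=8
  op15 P1: store L0 := 96 → I/M/I on L0; bus BusRdX; mem=10
  op16 P2: load  L3 → I/S/S on L3; bus BusRd Flush; mem=34
  op17 P1: load  L1 → I/S/I on L1; bus BusRd; mem=10
  op18 P1: store L1 := 13 → I/M/I on L1; bus BusRdX; mem=10
  op19 P0: store L1 := 96 → M/I/I on L1; bus BusRdX Flush; mem=13
  op20 P0: load  L3 → S/S/S on L3; bus BusRd; mem=34
  op21 P0: load  L3 → S/S/S on L3; bus (none); mem=34
  op22 P0: load  L0 → S/S/I on L0; bus BusRd Flush; mem=96

invalidations = 3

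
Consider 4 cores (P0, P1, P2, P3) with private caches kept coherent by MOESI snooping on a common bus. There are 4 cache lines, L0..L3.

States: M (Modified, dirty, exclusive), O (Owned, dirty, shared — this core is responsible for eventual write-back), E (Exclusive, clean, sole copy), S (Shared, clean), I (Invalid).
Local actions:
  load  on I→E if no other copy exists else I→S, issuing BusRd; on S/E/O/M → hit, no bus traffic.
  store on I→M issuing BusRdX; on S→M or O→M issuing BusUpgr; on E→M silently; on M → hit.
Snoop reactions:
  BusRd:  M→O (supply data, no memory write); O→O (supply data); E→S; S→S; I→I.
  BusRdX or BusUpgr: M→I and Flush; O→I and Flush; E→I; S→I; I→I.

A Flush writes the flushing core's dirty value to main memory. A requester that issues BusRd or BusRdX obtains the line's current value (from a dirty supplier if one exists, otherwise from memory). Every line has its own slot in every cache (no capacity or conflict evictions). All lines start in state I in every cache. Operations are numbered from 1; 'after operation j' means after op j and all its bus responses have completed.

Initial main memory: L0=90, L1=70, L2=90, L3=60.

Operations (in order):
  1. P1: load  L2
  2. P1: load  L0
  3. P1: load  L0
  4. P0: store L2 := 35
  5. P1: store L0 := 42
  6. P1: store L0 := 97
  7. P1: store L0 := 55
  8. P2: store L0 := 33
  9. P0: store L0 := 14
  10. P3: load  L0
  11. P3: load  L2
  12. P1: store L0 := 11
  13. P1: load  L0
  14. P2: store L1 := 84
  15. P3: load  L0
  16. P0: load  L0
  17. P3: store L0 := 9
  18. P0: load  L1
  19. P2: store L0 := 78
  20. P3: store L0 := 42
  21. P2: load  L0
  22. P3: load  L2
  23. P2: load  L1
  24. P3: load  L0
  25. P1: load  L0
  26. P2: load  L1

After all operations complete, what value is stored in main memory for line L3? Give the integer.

step 1: P1: load  L2  ⟶  IEII  (L2)  txn=BusRd  M[L2]=90
step 2: P1: load  L0  ⟶  IEII  (L0)  txn=BusRd  M[L0]=90
step 3: P1: load  L0  ⟶  IEII  (L0)  txn=∅  M[L0]=90
step 4: P0: store L2 := 35  ⟶  MIII  (L2)  txn=BusRdX  M[L2]=90
step 5: P1: store L0 := 42  ⟶  IMII  (L0)  txn=∅  M[L0]=90
step 6: P1: store L0 := 97  ⟶  IMII  (L0)  txn=∅  M[L0]=90
step 7: P1: store L0 := 55  ⟶  IMII  (L0)  txn=∅  M[L0]=90
step 8: P2: store L0 := 33  ⟶  IIMI  (L0)  txn=BusRdX+Flush  M[L0]=55
step 9: P0: store L0 := 14  ⟶  MIII  (L0)  txn=BusRdX+Flush  M[L0]=33
step 10: P3: load  L0  ⟶  OIIS  (L0)  txn=BusRd  M[L0]=33
step 11: P3: load  L2  ⟶  OIIS  (L2)  txn=BusRd  M[L2]=90
step 12: P1: store L0 := 11  ⟶  IMII  (L0)  txn=BusRdX+Flush  M[L0]=14
step 13: P1: load  L0  ⟶  IMII  (L0)  txn=∅  M[L0]=14
step 14: P2: store L1 := 84  ⟶  IIMI  (L1)  txn=BusRdX  M[L1]=70
step 15: P3: load  L0  ⟶  IOIS  (L0)  txn=BusRd  M[L0]=14
step 16: P0: load  L0  ⟶  SOIS  (L0)  txn=BusRd  M[L0]=14
step 17: P3: store L0 := 9  ⟶  IIIM  (L0)  txn=BusUpgr+Flush  M[L0]=11
step 18: P0: load  L1  ⟶  SIOI  (L1)  txn=BusRd  M[L1]=70
step 19: P2: store L0 := 78  ⟶  IIMI  (L0)  txn=BusRdX+Flush  M[L0]=9
step 20: P3: store L0 := 42  ⟶  IIIM  (L0)  txn=BusRdX+Flush  M[L0]=78
step 21: P2: load  L0  ⟶  IISO  (L0)  txn=BusRd  M[L0]=78
step 22: P3: load  L2  ⟶  OIIS  (L2)  txn=∅  M[L2]=90
step 23: P2: load  L1  ⟶  SIOI  (L1)  txn=∅  M[L1]=70
step 24: P3: load  L0  ⟶  IISO  (L0)  txn=∅  M[L0]=78
step 25: P1: load  L0  ⟶  ISSO  (L0)  txn=BusRd  M[L0]=78
step 26: P2: load  L1  ⟶  SIOI  (L1)  txn=∅  M[L1]=70

memory[L3] = 60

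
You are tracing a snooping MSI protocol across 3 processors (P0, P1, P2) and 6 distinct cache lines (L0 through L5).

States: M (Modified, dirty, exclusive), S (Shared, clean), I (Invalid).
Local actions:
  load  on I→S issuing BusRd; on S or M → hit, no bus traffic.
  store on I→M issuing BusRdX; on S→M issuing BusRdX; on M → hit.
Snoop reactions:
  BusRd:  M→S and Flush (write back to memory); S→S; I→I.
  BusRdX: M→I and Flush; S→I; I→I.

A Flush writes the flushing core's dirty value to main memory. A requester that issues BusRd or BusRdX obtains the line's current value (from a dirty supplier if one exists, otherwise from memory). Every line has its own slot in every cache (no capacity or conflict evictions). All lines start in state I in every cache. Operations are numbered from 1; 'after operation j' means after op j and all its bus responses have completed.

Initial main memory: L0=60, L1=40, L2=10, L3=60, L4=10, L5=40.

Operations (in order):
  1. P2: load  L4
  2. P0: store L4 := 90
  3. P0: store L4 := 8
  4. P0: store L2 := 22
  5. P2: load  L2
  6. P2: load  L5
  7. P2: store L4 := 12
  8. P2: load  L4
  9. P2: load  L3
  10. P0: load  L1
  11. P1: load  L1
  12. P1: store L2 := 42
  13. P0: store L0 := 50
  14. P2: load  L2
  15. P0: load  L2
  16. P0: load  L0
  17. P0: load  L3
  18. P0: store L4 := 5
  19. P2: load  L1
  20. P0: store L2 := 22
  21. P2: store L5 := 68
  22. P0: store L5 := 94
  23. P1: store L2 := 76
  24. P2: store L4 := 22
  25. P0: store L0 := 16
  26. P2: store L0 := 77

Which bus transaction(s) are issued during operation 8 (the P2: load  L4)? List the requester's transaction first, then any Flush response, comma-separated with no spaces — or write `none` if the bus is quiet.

bus = none

1. P2: load  L4  bus=[BusRd]  L4: P0=I P1=I P2=S  mem[L4]=10
2. P0: store L4 := 90  bus=[BusRdX]  L4: P0=M P1=I P2=I  mem[L4]=10
3. P0: store L4 := 8  bus=[-]  L4: P0=M P1=I P2=I  mem[L4]=10
4. P0: store L2 := 22  bus=[BusRdX]  L2: P0=M P1=I P2=I  mem[L2]=10
5. P2: load  L2  bus=[BusRd,Flush]  L2: P0=S P1=I P2=S  mem[L2]=22
6. P2: load  L5  bus=[BusRd]  L5: P0=I P1=I P2=S  mem[L5]=40
7. P2: store L4 := 12  bus=[BusRdX,Flush]  L4: P0=I P1=I P2=M  mem[L4]=8
8. P2: load  L4  bus=[-]  L4: P0=I P1=I P2=M  mem[L4]=8
9. P2: load  L3  bus=[BusRd]  L3: P0=I P1=I P2=S  mem[L3]=60
10. P0: load  L1  bus=[BusRd]  L1: P0=S P1=I P2=I  mem[L1]=40
11. P1: load  L1  bus=[BusRd]  L1: P0=S P1=S P2=I  mem[L1]=40
12. P1: store L2 := 42  bus=[BusRdX]  L2: P0=I P1=M P2=I  mem[L2]=22
13. P0: store L0 := 50  bus=[BusRdX]  L0: P0=M P1=I P2=I  mem[L0]=60
14. P2: load  L2  bus=[BusRd,Flush]  L2: P0=I P1=S P2=S  mem[L2]=42
15. P0: load  L2  bus=[BusRd]  L2: P0=S P1=S P2=S  mem[L2]=42
16. P0: load  L0  bus=[-]  L0: P0=M P1=I P2=I  mem[L0]=60
17. P0: load  L3  bus=[BusRd]  L3: P0=S P1=I P2=S  mem[L3]=60
18. P0: store L4 := 5  bus=[BusRdX,Flush]  L4: P0=M P1=I P2=I  mem[L4]=12
19. P2: load  L1  bus=[BusRd]  L1: P0=S P1=S P2=S  mem[L1]=40
20. P0: store L2 := 22  bus=[BusRdX]  L2: P0=M P1=I P2=I  mem[L2]=42
21. P2: store L5 := 68  bus=[BusRdX]  L5: P0=I P1=I P2=M  mem[L5]=40
22. P0: store L5 := 94  bus=[BusRdX,Flush]  L5: P0=M P1=I P2=I  mem[L5]=68
23. P1: store L2 := 76  bus=[BusRdX,Flush]  L2: P0=I P1=M P2=I  mem[L2]=22
24. P2: store L4 := 22  bus=[BusRdX,Flush]  L4: P0=I P1=I P2=M  mem[L4]=5
25. P0: store L0 := 16  bus=[-]  L0: P0=M P1=I P2=I  mem[L0]=60
26. P2: store L0 := 77  bus=[BusRdX,Flush]  L0: P0=I P1=I P2=M  mem[L0]=16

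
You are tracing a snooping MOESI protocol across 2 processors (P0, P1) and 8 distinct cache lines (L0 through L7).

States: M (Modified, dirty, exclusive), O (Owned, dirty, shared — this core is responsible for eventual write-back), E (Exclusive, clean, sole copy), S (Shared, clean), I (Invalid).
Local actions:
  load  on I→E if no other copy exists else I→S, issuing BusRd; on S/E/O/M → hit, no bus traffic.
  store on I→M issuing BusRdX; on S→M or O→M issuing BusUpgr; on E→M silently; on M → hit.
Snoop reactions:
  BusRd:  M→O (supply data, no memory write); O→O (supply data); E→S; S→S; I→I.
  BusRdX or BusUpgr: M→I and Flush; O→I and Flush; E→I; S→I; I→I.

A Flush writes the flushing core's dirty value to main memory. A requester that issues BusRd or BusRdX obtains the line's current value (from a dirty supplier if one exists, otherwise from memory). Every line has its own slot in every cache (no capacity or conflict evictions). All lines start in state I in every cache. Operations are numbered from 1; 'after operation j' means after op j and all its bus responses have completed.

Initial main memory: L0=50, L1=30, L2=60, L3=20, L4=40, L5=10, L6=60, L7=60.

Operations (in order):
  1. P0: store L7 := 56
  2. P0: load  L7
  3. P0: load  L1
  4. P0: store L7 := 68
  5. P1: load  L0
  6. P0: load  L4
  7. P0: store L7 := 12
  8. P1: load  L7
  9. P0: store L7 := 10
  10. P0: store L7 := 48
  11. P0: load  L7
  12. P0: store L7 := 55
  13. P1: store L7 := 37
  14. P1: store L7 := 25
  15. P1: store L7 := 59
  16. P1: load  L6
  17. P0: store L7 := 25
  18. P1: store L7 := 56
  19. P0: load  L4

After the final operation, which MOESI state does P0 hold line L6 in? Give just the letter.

state = I

1. P0: store L7 := 56  bus=[BusRdX]  L7: P0=M P1=I  mem[L7]=60
2. P0: load  L7  bus=[-]  L7: P0=M P1=I  mem[L7]=60
3. P0: load  L1  bus=[BusRd]  L1: P0=E P1=I  mem[L1]=30
4. P0: store L7 := 68  bus=[-]  L7: P0=M P1=I  mem[L7]=60
5. P1: load  L0  bus=[BusRd]  L0: P0=I P1=E  mem[L0]=50
6. P0: load  L4  bus=[BusRd]  L4: P0=E P1=I  mem[L4]=40
7. P0: store L7 := 12  bus=[-]  L7: P0=M P1=I  mem[L7]=60
8. P1: load  L7  bus=[BusRd]  L7: P0=O P1=S  mem[L7]=60
9. P0: store L7 := 10  bus=[BusUpgr]  L7: P0=M P1=I  mem[L7]=60
10. P0: store L7 := 48  bus=[-]  L7: P0=M P1=I  mem[L7]=60
11. P0: load  L7  bus=[-]  L7: P0=M P1=I  mem[L7]=60
12. P0: store L7 := 55  bus=[-]  L7: P0=M P1=I  mem[L7]=60
13. P1: store L7 := 37  bus=[BusRdX,Flush]  L7: P0=I P1=M  mem[L7]=55
14. P1: store L7 := 25  bus=[-]  L7: P0=I P1=M  mem[L7]=55
15. P1: store L7 := 59  bus=[-]  L7: P0=I P1=M  mem[L7]=55
16. P1: load  L6  bus=[BusRd]  L6: P0=I P1=E  mem[L6]=60
17. P0: store L7 := 25  bus=[BusRdX,Flush]  L7: P0=M P1=I  mem[L7]=59
18. P1: store L7 := 56  bus=[BusRdX,Flush]  L7: P0=I P1=M  mem[L7]=25
19. P0: load  L4  bus=[-]  L4: P0=E P1=I  mem[L4]=40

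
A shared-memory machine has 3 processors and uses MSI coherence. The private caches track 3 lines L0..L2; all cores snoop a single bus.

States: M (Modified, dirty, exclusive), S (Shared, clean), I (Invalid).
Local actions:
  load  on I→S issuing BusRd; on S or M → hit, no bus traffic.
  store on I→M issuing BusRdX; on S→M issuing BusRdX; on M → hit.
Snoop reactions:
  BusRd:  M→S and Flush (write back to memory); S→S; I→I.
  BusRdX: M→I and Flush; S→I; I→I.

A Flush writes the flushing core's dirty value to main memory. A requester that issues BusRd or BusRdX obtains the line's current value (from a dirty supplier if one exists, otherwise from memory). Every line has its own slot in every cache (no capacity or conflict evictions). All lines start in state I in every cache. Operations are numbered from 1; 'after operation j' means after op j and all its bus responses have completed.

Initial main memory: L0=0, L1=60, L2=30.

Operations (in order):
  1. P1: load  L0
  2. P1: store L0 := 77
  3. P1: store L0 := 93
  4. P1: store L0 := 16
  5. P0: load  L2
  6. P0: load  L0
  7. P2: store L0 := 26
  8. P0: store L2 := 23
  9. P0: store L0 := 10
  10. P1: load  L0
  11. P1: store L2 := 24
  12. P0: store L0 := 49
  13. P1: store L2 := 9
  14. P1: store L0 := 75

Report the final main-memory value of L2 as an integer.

step 1: P1: load  L0  ⟶  ISI  (L0)  txn=BusRd  M[L0]=0
step 2: P1: store L0 := 77  ⟶  IMI  (L0)  txn=BusRdX  M[L0]=0
step 3: P1: store L0 := 93  ⟶  IMI  (L0)  txn=∅  M[L0]=0
step 4: P1: store L0 := 16  ⟶  IMI  (L0)  txn=∅  M[L0]=0
step 5: P0: load  L2  ⟶  SII  (L2)  txn=BusRd  M[L2]=30
step 6: P0: load  L0  ⟶  SSI  (L0)  txn=BusRd+Flush  M[L0]=16
step 7: P2: store L0 := 26  ⟶  IIM  (L0)  txn=BusRdX  M[L0]=16
step 8: P0: store L2 := 23  ⟶  MII  (L2)  txn=BusRdX  M[L2]=30
step 9: P0: store L0 := 10  ⟶  MII  (L0)  txn=BusRdX+Flush  M[L0]=26
step 10: P1: load  L0  ⟶  SSI  (L0)  txn=BusRd+Flush  M[L0]=10
step 11: P1: store L2 := 24  ⟶  IMI  (L2)  txn=BusRdX+Flush  M[L2]=23
step 12: P0: store L0 := 49  ⟶  MII  (L0)  txn=BusRdX  M[L0]=10
step 13: P1: store L2 := 9  ⟶  IMI  (L2)  txn=∅  M[L2]=23
step 14: P1: store L0 := 75  ⟶  IMI  (L0)  txn=BusRdX+Flush  M[L0]=49

memory[L2] = 23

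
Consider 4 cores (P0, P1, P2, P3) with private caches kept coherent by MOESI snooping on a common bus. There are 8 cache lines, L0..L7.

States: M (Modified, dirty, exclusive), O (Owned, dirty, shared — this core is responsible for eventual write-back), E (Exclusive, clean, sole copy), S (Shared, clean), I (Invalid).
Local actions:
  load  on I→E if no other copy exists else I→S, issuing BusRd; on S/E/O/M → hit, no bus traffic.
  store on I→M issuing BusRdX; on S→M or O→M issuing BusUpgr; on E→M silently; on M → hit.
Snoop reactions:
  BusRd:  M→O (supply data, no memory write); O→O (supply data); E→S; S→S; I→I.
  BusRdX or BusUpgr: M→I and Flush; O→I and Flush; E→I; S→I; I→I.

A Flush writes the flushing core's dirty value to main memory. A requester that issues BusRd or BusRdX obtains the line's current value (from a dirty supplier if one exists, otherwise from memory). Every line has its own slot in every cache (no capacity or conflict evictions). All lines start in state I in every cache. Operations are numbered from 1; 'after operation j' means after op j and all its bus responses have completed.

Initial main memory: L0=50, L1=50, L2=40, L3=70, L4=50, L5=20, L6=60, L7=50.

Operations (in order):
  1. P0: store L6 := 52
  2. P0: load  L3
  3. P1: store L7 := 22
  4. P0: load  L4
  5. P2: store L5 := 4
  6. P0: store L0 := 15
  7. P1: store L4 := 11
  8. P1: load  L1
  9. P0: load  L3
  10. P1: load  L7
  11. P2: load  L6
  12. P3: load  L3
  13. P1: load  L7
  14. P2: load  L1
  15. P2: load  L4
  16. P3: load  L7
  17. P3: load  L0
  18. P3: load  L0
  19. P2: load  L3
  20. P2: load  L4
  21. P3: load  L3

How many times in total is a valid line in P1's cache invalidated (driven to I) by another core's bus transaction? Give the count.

[1] P0: store L6 := 52 | P0:M(52), P1:I, P2:I, P3:I | bus: BusRdX
[2] P0: load  L3 | P0:E(70), P1:I, P2:I, P3:I | bus: BusRd
[3] P1: store L7 := 22 | P0:I, P1:M(22), P2:I, P3:I | bus: BusRdX
[4] P0: load  L4 | P0:E(50), P1:I, P2:I, P3:I | bus: BusRd
[5] P2: store L5 := 4 | P0:I, P1:I, P2:M(4), P3:I | bus: BusRdX
[6] P0: store L0 := 15 | P0:M(15), P1:I, P2:I, P3:I | bus: BusRdX
[7] P1: store L4 := 11 | P0:I, P1:M(11), P2:I, P3:I | bus: BusRdX
[8] P1: load  L1 | P0:I, P1:E(50), P2:I, P3:I | bus: BusRd
[9] P0: load  L3 | P0:E(70), P1:I, P2:I, P3:I | bus: none
[10] P1: load  L7 | P0:I, P1:M(22), P2:I, P3:I | bus: none
[11] P2: load  L6 | P0:O(52), P1:I, P2:S(52), P3:I | bus: BusRd
[12] P3: load  L3 | P0:S(70), P1:I, P2:I, P3:S(70) | bus: BusRd
[13] P1: load  L7 | P0:I, P1:M(22), P2:I, P3:I | bus: none
[14] P2: load  L1 | P0:I, P1:S(50), P2:S(50), P3:I | bus: BusRd
[15] P2: load  L4 | P0:I, P1:O(11), P2:S(11), P3:I | bus: BusRd
[16] P3: load  L7 | P0:I, P1:O(22), P2:I, P3:S(22) | bus: BusRd
[17] P3: load  L0 | P0:O(15), P1:I, P2:I, P3:S(15) | bus: BusRd
[18] P3: load  L0 | P0:O(15), P1:I, P2:I, P3:S(15) | bus: none
[19] P2: load  L3 | P0:S(70), P1:I, P2:S(70), P3:S(70) | bus: BusRd
[20] P2: load  L4 | P0:I, P1:O(11), P2:S(11), P3:I | bus: none
[21] P3: load  L3 | P0:S(70), P1:I, P2:S(70), P3:S(70) | bus: none

invalidations = 0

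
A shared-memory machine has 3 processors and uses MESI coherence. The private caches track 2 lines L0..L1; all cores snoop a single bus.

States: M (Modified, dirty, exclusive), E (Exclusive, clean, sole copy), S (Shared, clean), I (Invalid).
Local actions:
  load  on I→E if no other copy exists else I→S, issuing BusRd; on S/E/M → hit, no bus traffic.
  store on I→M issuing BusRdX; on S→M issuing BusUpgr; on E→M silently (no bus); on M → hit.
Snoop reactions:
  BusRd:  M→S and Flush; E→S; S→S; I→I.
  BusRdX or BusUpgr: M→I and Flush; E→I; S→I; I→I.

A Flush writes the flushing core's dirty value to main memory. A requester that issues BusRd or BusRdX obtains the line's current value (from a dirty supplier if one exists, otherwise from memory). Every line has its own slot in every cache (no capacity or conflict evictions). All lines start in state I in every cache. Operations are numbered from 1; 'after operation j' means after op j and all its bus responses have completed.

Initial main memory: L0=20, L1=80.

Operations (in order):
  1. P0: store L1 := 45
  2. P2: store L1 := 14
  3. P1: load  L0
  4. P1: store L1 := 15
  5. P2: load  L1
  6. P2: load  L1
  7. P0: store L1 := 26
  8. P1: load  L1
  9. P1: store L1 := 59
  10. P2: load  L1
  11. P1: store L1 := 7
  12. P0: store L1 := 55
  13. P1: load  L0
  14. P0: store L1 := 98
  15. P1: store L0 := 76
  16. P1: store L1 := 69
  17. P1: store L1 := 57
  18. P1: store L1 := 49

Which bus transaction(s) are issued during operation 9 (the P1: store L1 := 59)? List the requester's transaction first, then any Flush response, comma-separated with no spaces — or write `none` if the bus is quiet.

step 1: P0: store L1 := 45  ⟶  MII  (L1)  txn=BusRdX  M[L1]=80
step 2: P2: store L1 := 14  ⟶  IIM  (L1)  txn=BusRdX+Flush  M[L1]=45
step 3: P1: load  L0  ⟶  IEI  (L0)  txn=BusRd  M[L0]=20
step 4: P1: store L1 := 15  ⟶  IMI  (L1)  txn=BusRdX+Flush  M[L1]=14
step 5: P2: load  L1  ⟶  ISS  (L1)  txn=BusRd+Flush  M[L1]=15
step 6: P2: load  L1  ⟶  ISS  (L1)  txn=∅  M[L1]=15
step 7: P0: store L1 := 26  ⟶  MII  (L1)  txn=BusRdX  M[L1]=15
step 8: P1: load  L1  ⟶  SSI  (L1)  txn=BusRd+Flush  M[L1]=26
step 9: P1: store L1 := 59  ⟶  IMI  (L1)  txn=BusUpgr  M[L1]=26
step 10: P2: load  L1  ⟶  ISS  (L1)  txn=BusRd+Flush  M[L1]=59
step 11: P1: store L1 := 7  ⟶  IMI  (L1)  txn=BusUpgr  M[L1]=59
step 12: P0: store L1 := 55  ⟶  MII  (L1)  txn=BusRdX+Flush  M[L1]=7
step 13: P1: load  L0  ⟶  IEI  (L0)  txn=∅  M[L0]=20
step 14: P0: store L1 := 98  ⟶  MII  (L1)  txn=∅  M[L1]=7
step 15: P1: store L0 := 76  ⟶  IMI  (L0)  txn=∅  M[L0]=20
step 16: P1: store L1 := 69  ⟶  IMI  (L1)  txn=BusRdX+Flush  M[L1]=98
step 17: P1: store L1 := 57  ⟶  IMI  (L1)  txn=∅  M[L1]=98
step 18: P1: store L1 := 49  ⟶  IMI  (L1)  txn=∅  M[L1]=98

bus = BusUpgr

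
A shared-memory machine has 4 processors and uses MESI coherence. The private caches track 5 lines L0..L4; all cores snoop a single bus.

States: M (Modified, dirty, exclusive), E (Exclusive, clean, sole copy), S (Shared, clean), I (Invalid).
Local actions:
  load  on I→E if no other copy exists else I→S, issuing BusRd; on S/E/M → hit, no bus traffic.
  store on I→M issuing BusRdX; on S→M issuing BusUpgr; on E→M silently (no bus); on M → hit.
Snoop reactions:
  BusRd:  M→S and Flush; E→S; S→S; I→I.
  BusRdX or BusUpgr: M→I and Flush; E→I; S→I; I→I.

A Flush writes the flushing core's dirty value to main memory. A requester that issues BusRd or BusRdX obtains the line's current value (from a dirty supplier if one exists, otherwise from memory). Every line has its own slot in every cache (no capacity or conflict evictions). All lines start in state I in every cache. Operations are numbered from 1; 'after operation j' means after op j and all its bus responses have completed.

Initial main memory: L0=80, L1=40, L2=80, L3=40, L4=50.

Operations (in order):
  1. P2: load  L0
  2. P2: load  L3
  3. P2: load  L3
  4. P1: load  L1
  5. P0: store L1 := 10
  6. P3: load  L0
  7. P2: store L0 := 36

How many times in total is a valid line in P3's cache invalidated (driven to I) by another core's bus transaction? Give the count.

invalidations = 1

step 1: P2: load  L0  ⟶  IIEI  (L0)  txn=BusRd  M[L0]=80
step 2: P2: load  L3  ⟶  IIEI  (L3)  txn=BusRd  M[L3]=40
step 3: P2: load  L3  ⟶  IIEI  (L3)  txn=∅  M[L3]=40
step 4: P1: load  L1  ⟶  IEII  (L1)  txn=BusRd  M[L1]=40
step 5: P0: store L1 := 10  ⟶  MIII  (L1)  txn=BusRdX  M[L1]=40
step 6: P3: load  L0  ⟶  IISS  (L0)  txn=BusRd  M[L0]=80
step 7: P2: store L0 := 36  ⟶  IIMI  (L0)  txn=BusUpgr  M[L0]=80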